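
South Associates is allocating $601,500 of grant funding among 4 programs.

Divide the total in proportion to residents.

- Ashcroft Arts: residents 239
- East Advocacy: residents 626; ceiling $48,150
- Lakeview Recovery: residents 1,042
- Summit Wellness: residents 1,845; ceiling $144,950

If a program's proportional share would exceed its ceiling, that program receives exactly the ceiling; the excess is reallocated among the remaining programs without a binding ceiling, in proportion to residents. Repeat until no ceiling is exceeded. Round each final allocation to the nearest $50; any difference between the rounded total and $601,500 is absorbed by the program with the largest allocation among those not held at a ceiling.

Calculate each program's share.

Total residents = 3,752.
Proportional shares (ignoring caps): Ashcroft Arts 38,315.17; East Advocacy 100,356.88; Lakeview Recovery 167,047.71; Summit Wellness 295,780.25.
Held at cap: East Advocacy ($48,150), Summit Wellness ($144,950); residual $408,400 reallocated over remaining residents 1,281.
Redistributed shares: Ashcroft Arts 76,196.41 → $76,200; Lakeview Recovery 332,203.59 → $332,200.

Ashcroft Arts: $76,200 · East Advocacy: $48,150 · Lakeview Recovery: $332,200 · Summit Wellness: $144,950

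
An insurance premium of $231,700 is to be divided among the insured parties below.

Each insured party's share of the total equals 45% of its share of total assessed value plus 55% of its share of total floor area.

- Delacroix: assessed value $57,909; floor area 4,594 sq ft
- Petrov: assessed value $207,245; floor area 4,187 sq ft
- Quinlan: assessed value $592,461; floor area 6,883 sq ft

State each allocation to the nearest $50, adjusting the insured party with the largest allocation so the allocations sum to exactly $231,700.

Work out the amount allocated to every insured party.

Assessed value total 857,615; floor area total 15,664.
Blended shares (45% assessed value + 55% floor area): Delacroix 0.1917; Petrov 0.2558; Quinlan 0.5525.
Pro-rata amounts: Delacroix 44,414.96; Petrov 59,259.40; Quinlan 128,025.64.
At nearest $50: Delacroix $44,400; Petrov $59,250; Quinlan $128,050. Sum = $231,700.
No rounding difference to absorb.

Delacroix: $44,400; Petrov: $59,250; Quinlan: $128,050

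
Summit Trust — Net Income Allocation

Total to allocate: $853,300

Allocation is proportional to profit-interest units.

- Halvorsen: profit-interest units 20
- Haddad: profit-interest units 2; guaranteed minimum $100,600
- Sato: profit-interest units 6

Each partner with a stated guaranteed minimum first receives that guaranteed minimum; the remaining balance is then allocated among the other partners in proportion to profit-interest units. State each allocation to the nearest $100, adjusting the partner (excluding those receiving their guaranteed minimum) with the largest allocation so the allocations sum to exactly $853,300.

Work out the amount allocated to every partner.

Guaranteed amounts: Haddad $100,600. Balance $752,700.
Balance split over remaining profit-interest units 26: Halvorsen 579,000.00 → $579,000; Sato 173,700.00 → $173,700.

Halvorsen: $579,000; Haddad: $100,600; Sato: $173,700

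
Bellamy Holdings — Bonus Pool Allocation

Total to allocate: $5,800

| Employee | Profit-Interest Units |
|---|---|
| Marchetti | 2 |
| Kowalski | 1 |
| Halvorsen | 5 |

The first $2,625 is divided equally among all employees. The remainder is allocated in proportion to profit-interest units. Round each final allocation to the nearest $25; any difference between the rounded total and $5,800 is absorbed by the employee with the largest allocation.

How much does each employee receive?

Marchetti: $1,675 | Kowalski: $1,275 | Halvorsen: $2,850

First tranche $2,625 split equally: $875 each.
Remainder $3,175 by profit-interest units (total 8): Marchetti 793.75 → $800; Kowalski 396.88 → $400; Halvorsen 1,984.38 → $1,975.
Totals: Marchetti $875 + $800 = $1,675; Kowalski $875 + $400 = $1,275; Halvorsen $875 + $1,975 = $2,850.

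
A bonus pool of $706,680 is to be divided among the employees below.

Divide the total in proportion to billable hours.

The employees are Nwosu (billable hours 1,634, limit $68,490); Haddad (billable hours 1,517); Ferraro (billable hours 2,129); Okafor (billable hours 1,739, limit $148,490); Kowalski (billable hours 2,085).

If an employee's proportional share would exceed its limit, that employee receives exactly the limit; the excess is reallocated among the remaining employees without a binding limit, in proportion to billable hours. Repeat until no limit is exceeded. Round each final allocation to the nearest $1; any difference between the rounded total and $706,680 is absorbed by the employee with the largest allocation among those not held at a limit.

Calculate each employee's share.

Combined billable hours = 9,104.
Pro-rata shares before constraints: Nwosu 126,836.02; Haddad 117,754.13; Ferraro 165,259.42; Okafor 134,986.44; Kowalski 161,844.00.
Held at cap: Nwosu ($68,490); residual $638,190 reallocated over remaining billable hours 7,470.
Held at cap: Okafor ($148,490); residual $489,700 reallocated over remaining billable hours 5,731.
Redistributed shares: Haddad 129,623.96 → $129,624; Ferraro 181,917.87 → $181,918; Kowalski 178,158.17 → $178,158.

Nwosu: $68,490 · Haddad: $129,624 · Ferraro: $181,918 · Okafor: $148,490 · Kowalski: $178,158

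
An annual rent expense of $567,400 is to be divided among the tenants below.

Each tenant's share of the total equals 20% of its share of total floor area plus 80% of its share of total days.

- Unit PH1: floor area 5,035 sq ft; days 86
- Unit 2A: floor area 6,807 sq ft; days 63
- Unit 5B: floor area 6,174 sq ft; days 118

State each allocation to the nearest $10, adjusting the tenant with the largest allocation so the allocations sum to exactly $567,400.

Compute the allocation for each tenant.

Totals — floor area 18,016, days 267.
Combined weights (20% floor area + 80% days): Unit PH1 0.3136; Unit 2A 0.2643; Unit 5B 0.4221.
Proportional shares: Unit PH1 177,921.13; Unit 2A 149,980.96; Unit 5B 239,497.91.
After rounding ($10): Unit PH1 $177,920; Unit 2A $149,980; Unit 5B $239,500. Sum = $567,400.
No rounding difference to absorb.

Unit PH1: $177,920; Unit 2A: $149,980; Unit 5B: $239,500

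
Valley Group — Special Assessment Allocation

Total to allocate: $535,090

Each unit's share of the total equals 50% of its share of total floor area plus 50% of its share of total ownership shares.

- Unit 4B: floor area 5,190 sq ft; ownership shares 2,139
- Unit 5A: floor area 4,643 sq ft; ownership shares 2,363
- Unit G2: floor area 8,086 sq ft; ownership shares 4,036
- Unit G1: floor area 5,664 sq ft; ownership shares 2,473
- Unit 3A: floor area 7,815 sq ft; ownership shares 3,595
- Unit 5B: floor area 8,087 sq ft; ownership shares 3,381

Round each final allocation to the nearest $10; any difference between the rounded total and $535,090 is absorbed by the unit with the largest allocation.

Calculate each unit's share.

Unit 4B: $66,980; Unit 5A: $66,610; Unit G2: $114,820; Unit G1: $75,160; Unit 3A: $106,430; Unit 5B: $105,090

Totals — floor area 39,485, ownership shares 17,987.
Combined weights (50% floor area + 50% ownership shares): Unit 4B 0.1252; Unit 5A 0.1245; Unit G2 0.2146; Unit G1 0.1405; Unit 3A 0.1989; Unit 5B 0.1964.
Pro-rata amounts: Unit 4B 66,982.98; Unit 5A 66,608.44; Unit G2 114,822.53; Unit G1 75,162.77; Unit 3A 106,426.68; Unit 5B 105,086.60.
After rounding ($10): Unit 4B $66,980; Unit 5A $66,610; Unit G2 $114,820; Unit G1 $75,160; Unit 3A $106,430; Unit 5B $105,090. Sum = $535,090.
Sum already equals the total — no adjustment.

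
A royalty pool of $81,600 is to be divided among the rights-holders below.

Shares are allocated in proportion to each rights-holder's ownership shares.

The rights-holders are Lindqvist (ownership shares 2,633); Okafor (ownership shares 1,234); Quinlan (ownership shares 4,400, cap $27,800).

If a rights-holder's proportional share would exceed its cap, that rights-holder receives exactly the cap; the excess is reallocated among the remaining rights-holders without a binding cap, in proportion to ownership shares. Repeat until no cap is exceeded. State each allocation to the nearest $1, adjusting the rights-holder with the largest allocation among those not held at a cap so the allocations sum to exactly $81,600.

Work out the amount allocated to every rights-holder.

Combined ownership shares = 8,267.
Proportional shares (ignoring caps): Lindqvist 25,989.21; Okafor 12,180.28; Quinlan 43,430.51.
Held at cap: Quinlan ($27,800); residual $53,800 reallocated over remaining ownership shares 3,867.
Redistributed shares: Lindqvist 36,631.86 → $36,632; Okafor 17,168.14 → $17,168.

Lindqvist: $36,632 · Okafor: $17,168 · Quinlan: $27,800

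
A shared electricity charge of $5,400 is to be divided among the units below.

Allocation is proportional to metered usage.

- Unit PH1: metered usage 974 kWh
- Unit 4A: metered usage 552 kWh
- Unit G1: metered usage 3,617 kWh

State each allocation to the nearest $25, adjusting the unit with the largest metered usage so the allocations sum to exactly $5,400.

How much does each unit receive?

Combined metered usage = 974 + 552 + 3,617 = 5,143.
Pro-rata amounts: Unit PH1 1,022.67; Unit 4A 579.58; Unit G1 3,797.74.
At nearest $25: Unit PH1 $1,025; Unit 4A $575; Unit G1 $3,800. Sum = $5,400.
Sum already equals the total — no adjustment.

Unit PH1: $1,025 | Unit 4A: $575 | Unit G1: $3,800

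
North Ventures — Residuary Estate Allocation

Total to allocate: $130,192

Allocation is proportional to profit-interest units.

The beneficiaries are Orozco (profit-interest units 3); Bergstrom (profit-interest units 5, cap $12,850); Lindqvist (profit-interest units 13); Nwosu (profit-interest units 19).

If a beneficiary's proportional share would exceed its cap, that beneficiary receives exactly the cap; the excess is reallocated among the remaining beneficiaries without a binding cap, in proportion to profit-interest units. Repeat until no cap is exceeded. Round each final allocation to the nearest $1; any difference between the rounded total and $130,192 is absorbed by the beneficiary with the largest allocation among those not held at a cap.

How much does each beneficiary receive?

Orozco: $10,058; Bergstrom: $12,850; Lindqvist: $43,584; Nwosu: $63,700

Sum of profit-interest units: 40.
Unconstrained shares: Orozco 9,764.40; Bergstrom 16,274.00; Lindqvist 42,312.40; Nwosu 61,841.20.
Capped: Bergstrom ($12,850); balance $117,342 reallocated over remaining profit-interest units 35.
Redistributed shares: Orozco 10,057.89 → $10,058; Lindqvist 43,584.17 → $43,584; Nwosu 63,699.94 → $63,700.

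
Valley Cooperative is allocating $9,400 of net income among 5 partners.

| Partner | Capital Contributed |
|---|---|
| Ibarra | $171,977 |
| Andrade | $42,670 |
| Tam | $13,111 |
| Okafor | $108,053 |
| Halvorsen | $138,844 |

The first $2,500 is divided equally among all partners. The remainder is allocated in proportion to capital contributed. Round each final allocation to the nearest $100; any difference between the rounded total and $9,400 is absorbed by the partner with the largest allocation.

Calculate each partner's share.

First tranche $2,500 split equally: $500 each.
Remainder $6,900 by capital contributed (total 474,655): Ibarra 2,500.01 → $2,500; Andrade 620.29 → $600; Tam 190.59 → $200; Okafor 1,570.75 → $1,600; Halvorsen 2,018.36 → $2,000.
Totals: Ibarra $500 + $2,500 = $3,000; Andrade $500 + $600 = $1,100; Tam $500 + $200 = $700; Okafor $500 + $1,600 = $2,100; Halvorsen $500 + $2,000 = $2,500.

Ibarra: $3,000 · Andrade: $1,100 · Tam: $700 · Okafor: $2,100 · Halvorsen: $2,500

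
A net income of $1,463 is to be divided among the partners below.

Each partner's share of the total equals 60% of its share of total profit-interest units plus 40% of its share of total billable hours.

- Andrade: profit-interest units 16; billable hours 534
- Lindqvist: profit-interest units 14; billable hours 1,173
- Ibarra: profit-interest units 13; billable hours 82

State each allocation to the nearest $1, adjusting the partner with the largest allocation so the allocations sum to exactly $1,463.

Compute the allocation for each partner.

Andrade: $501 · Lindqvist: $670 · Ibarra: $292

Profit-interest units total 43; billable hours total 1,789.
Combined weights (60% profit-interest units + 40% billable hours): Andrade 0.3427; Lindqvist 0.4576; Ibarra 0.1997.
Unrounded shares: Andrade 501.30; Lindqvist 669.496; Ibarra 292.20.
At nearest $1: Andrade $501; Lindqvist $669; Ibarra $292. Sum = $1,462.
Difference $1,463 − $1,462 = +$1 applied to largest allocation (Lindqvist): Lindqvist becomes $670.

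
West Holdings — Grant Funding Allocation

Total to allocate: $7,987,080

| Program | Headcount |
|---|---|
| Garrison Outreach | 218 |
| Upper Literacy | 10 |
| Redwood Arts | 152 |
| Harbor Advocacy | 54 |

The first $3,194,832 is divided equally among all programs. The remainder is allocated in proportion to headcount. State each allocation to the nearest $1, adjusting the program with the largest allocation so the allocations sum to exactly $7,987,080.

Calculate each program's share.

Garrison Outreach: $3,205,875 | Upper Literacy: $909,128 | Redwood Arts: $2,477,099 | Harbor Advocacy: $1,394,978

Equal tier: $3,194,832 ÷ 4 = $798,708 apiece.
Remainder $4,792,248 by headcount (total 434): Garrison Outreach 2,407,166.05 → $2,407,166; Upper Literacy 110,420.46 → $110,420; Redwood Arts 1,678,391.00 → $1,678,391; Harbor Advocacy 596,270.49 → $596,270.
Rounding difference +$1 on remainder applied to Garrison Outreach.
Totals: Garrison Outreach $798,708 + $2,407,167 = $3,205,875; Upper Literacy $798,708 + $110,420 = $909,128; Redwood Arts $798,708 + $1,678,391 = $2,477,099; Harbor Advocacy $798,708 + $596,270 = $1,394,978.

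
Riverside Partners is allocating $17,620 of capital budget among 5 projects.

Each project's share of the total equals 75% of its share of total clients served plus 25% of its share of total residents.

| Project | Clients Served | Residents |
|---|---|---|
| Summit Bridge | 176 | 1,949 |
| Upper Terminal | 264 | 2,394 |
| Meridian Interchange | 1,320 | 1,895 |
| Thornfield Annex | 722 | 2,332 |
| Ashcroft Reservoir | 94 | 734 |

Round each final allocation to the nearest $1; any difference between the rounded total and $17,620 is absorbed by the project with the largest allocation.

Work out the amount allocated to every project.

Summit Bridge: $1,826 · Upper Terminal: $2,488 · Meridian Interchange: $7,668 · Thornfield Annex: $4,808 · Ashcroft Reservoir: $830

Clients served total 2,576; residents total 9,304.
Composite weights (75% clients served + 25% residents): Summit Bridge 0.1036; Upper Terminal 0.1412; Meridian Interchange 0.4352; Thornfield Annex 0.2729; Ashcroft Reservoir 0.0471.
Proportional shares: Summit Bridge 1,825.65; Upper Terminal 2,487.78; Meridian Interchange 7,668.85; Thornfield Annex 4,807.98; Ashcroft Reservoir 829.74.
At nearest $1: Summit Bridge $1,826; Upper Terminal $2,488; Meridian Interchange $7,669; Thornfield Annex $4,808; Ashcroft Reservoir $830. Sum = $17,621.
Difference $17,620 − $17,621 = −$1 applied to largest allocation (Meridian Interchange): Meridian Interchange becomes $7,668.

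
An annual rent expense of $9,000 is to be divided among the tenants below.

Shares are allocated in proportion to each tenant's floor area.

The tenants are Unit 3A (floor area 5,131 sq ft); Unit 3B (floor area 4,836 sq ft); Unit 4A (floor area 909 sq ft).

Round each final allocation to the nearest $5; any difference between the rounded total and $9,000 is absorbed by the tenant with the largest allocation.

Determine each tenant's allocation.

Unit 3A: $4,250; Unit 3B: $4,000; Unit 4A: $750

Combined floor area = 10,876.
Proportional shares: Unit 3A 5,131/10,876 × $9,000 = 4,245.95; Unit 3B 4,836/10,876 × $9,000 = 4,001.84; Unit 4A 909/10,876 × $9,000 = 752.21.
Rounded to nearest $5: Unit 3A $4,245; Unit 3B $4,000; Unit 4A $750. Sum = $8,995.
Difference $9,000 − $8,995 = +$5 applied to largest allocation (Unit 3A): Unit 3A becomes $4,250.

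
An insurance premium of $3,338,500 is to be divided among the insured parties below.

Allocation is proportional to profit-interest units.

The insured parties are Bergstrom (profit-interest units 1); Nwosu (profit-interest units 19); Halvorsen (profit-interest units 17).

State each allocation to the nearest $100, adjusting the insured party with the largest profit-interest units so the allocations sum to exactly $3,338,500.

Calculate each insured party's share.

Bergstrom: $90,200 · Nwosu: $1,714,400 · Halvorsen: $1,533,900

Sum of profit-interest units: 1 + 19 + 17 = 37.
Pro-rata amounts: Bergstrom 90,229.73; Nwosu 1,714,364.86; Halvorsen 1,533,905.41.
Rounded to nearest $100: Bergstrom $90,200; Nwosu $1,714,400; Halvorsen $1,533,900. Sum = $3,338,500.
Rounded total matches; no reconciliation needed.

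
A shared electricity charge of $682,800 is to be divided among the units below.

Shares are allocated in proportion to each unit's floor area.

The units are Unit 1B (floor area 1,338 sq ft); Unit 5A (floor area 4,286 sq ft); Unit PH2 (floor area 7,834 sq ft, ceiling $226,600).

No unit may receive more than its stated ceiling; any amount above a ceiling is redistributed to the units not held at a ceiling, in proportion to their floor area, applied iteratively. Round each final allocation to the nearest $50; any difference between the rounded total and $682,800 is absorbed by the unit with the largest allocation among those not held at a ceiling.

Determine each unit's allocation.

Sum of floor area: 13,458.
Proportional shares (ignoring caps): Unit 1B 67,884.26; Unit 5A 217,452.88; Unit PH2 397,462.86.
Capped: Unit PH2 ($226,600); balance $456,200 reallocated over remaining floor area 5,624.
Redistributed shares: Unit 1B 108,534.07 → $108,550; Unit 5A 347,665.93 → $347,650.

Unit 1B: $108,550; Unit 5A: $347,650; Unit PH2: $226,600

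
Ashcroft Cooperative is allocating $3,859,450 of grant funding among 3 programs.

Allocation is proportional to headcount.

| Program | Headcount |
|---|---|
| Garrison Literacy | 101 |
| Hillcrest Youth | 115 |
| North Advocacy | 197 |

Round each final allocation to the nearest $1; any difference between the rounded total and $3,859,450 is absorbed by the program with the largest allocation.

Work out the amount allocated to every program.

Combined headcount = 413.
Unrounded shares: Garrison Literacy 101/413 × $3,859,450 = 943,836.44; Hillcrest Youth 115/413 × $3,859,450 = 1,074,665.25; North Advocacy 197/413 × $3,859,450 = 1,840,948.31.
After rounding ($1): Garrison Literacy $943,836; Hillcrest Youth $1,074,665; North Advocacy $1,840,948. Sum = $3,859,449.
Difference $3,859,450 − $3,859,449 = +$1 applied to largest allocation (North Advocacy): North Advocacy becomes $1,840,949.

Garrison Literacy: $943,836 · Hillcrest Youth: $1,074,665 · North Advocacy: $1,840,949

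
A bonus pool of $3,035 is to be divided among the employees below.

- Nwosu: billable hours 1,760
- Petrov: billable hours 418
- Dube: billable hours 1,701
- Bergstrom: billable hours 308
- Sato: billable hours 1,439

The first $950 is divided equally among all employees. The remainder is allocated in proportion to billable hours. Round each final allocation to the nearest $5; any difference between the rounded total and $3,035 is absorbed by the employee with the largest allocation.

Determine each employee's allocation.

First tranche $950 split equally: $190 each.
Remainder $2,085 by billable hours (total 5,626): Nwosu 652.26 → $650; Petrov 154.91 → $155; Dube 630.39 → $630; Bergstrom 114.15 → $115; Sato 533.29 → $535.
Totals: Nwosu $190 + $650 = $840; Petrov $190 + $155 = $345; Dube $190 + $630 = $820; Bergstrom $190 + $115 = $305; Sato $190 + $535 = $725.

Nwosu: $840 · Petrov: $345 · Dube: $820 · Bergstrom: $305 · Sato: $725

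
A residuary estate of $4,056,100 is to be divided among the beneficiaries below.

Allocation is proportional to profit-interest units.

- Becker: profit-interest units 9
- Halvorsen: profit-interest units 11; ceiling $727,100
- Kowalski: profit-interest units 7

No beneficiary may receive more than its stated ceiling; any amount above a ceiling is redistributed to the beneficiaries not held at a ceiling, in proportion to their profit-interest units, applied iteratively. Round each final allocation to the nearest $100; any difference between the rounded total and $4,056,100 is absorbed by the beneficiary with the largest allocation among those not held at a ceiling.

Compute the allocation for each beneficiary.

Becker: $1,872,600 | Halvorsen: $727,100 | Kowalski: $1,456,400

Sum of profit-interest units: 27.
Pro-rata shares before constraints: Becker 1,352,033.33; Halvorsen 1,652,485.19; Kowalski 1,051,581.48.
Capped: Halvorsen ($727,100); remaining pool $3,329,000 reallocated over remaining profit-interest units 16.
Redistributed shares: Becker 1,872,562.50 → $1,872,600; Kowalski 1,456,437.50 → $1,456,400.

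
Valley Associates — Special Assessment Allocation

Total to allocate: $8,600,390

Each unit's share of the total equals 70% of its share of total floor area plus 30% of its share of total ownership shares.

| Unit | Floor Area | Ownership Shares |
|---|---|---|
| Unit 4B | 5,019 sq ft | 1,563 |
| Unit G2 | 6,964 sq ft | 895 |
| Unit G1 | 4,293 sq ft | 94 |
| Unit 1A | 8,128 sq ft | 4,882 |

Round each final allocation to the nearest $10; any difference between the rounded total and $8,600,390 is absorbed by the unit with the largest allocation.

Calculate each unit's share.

Unit 4B: $1,780,620 | Unit G2: $2,028,590 | Unit G1: $1,091,670 | Unit 1A: $3,699,510

Floor area total 24,404; ownership shares total 7,434.
Combined weights (70% floor area + 30% ownership shares): Unit 4B 0.2070; Unit G2 0.2359; Unit G1 0.1269; Unit 1A 0.4302.
Raw shares: Unit 4B 1,780,617.56; Unit G2 2,028,590.98; Unit G1 1,091,673.57; Unit 1A 3,699,507.89.
At nearest $10: Unit 4B $1,780,620; Unit G2 $2,028,590; Unit G1 $1,091,670; Unit 1A $3,699,510. Sum = $8,600,390.
No rounding difference to absorb.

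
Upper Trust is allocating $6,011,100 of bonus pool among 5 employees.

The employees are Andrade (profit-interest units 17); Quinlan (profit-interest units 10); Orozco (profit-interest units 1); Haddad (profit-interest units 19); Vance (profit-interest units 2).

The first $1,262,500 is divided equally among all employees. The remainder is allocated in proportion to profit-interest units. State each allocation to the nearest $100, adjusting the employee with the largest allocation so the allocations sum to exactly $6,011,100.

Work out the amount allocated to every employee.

Andrade: $1,900,000 | Quinlan: $1,221,600 | Orozco: $349,400 | Haddad: $2,093,800 | Vance: $446,300

$1,262,500 shared equally gives $252,500 per employee.
Remainder $4,748,600 by profit-interest units (total 49): Andrade 1,647,473.47 → $1,647,500; Quinlan 969,102.04 → $969,100; Orozco 96,910.20 → $96,900; Haddad 1,841,293.88 → $1,841,300; Vance 193,820.41 → $193,800.
Totals: Andrade $252,500 + $1,647,500 = $1,900,000; Quinlan $252,500 + $969,100 = $1,221,600; Orozco $252,500 + $96,900 = $349,400; Haddad $252,500 + $1,841,300 = $2,093,800; Vance $252,500 + $193,800 = $446,300.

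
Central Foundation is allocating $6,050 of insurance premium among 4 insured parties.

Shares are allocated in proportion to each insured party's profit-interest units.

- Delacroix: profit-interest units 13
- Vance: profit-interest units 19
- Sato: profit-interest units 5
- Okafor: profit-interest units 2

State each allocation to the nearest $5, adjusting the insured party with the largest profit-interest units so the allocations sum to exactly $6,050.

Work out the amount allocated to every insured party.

Delacroix: $2,015; Vance: $2,950; Sato: $775; Okafor: $310

Combined profit-interest units = 39.
Raw shares: Delacroix 13/39 × $6,050 = 2,016.67; Vance 19/39 × $6,050 = 2,947.44; Sato 5/39 × $6,050 = 775.64; Okafor 2/39 × $6,050 = 310.26.
After rounding ($5): Delacroix $2,015; Vance $2,945; Sato $775; Okafor $310. Sum = $6,045.
Difference $6,050 − $6,045 = +$5 applied to largest profit-interest units (Vance): Vance becomes $2,950.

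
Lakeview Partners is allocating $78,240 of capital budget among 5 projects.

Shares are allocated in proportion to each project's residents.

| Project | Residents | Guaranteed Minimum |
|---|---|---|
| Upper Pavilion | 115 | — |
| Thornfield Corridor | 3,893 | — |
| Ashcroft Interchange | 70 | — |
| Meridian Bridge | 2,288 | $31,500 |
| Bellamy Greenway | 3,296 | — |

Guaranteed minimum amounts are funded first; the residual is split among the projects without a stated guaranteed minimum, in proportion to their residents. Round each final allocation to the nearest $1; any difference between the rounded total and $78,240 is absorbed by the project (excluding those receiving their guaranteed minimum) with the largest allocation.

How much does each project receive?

Guaranteed amounts: Meridian Bridge $31,500. Remaining pool $46,740.
Remaining pool split over remaining residents 7,374: Upper Pavilion 728.93 → $729; Thornfield Corridor 24,675.73 → $24,676; Ashcroft Interchange 443.69 → $444; Bellamy Greenway 20,891.65 → $20,892.
Rounding difference −$1 applied to Thornfield Corridor → $24,675.

Upper Pavilion: $729; Thornfield Corridor: $24,675; Ashcroft Interchange: $444; Meridian Bridge: $31,500; Bellamy Greenway: $20,892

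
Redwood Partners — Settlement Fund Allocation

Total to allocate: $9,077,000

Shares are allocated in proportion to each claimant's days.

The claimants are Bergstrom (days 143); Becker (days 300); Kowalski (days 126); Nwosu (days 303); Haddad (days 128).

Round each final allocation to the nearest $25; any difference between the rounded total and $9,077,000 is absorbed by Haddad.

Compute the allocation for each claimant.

Bergstrom: $1,298,000; Becker: $2,723,100; Kowalski: $1,143,700; Nwosu: $2,750,325; Haddad: $1,161,875

Combined days = 1,000.
Pro-rata amounts: Bergstrom 143/1,000 × $9,077,000 = 1,298,011.00; Becker 300/1,000 × $9,077,000 = 2,723,100.00; Kowalski 126/1,000 × $9,077,000 = 1,143,702.00; Nwosu 303/1,000 × $9,077,000 = 2,750,331.00; Haddad 128/1,000 × $9,077,000 = 1,161,856.00.
After rounding ($25): Bergstrom $1,298,000; Becker $2,723,100; Kowalski $1,143,700; Nwosu $2,750,325; Haddad $1,161,850. Sum = $9,076,975.
Difference $9,077,000 − $9,076,975 = +$25 applied to Haddad: Haddad becomes $1,161,875.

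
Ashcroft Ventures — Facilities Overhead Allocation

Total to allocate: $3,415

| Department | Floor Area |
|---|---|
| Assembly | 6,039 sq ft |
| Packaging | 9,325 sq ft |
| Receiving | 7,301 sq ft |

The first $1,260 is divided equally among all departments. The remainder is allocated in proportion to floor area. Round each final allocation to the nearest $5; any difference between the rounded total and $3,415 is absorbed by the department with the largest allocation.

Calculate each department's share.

$1,260 shared equally gives $420 per department.
Remainder $2,155 by floor area (total 22,665): Assembly 574.19 → $575; Packaging 886.63 → $885; Receiving 694.18 → $695.
Totals: Assembly $420 + $575 = $995; Packaging $420 + $885 = $1,305; Receiving $420 + $695 = $1,115.

Assembly: $995; Packaging: $1,305; Receiving: $1,115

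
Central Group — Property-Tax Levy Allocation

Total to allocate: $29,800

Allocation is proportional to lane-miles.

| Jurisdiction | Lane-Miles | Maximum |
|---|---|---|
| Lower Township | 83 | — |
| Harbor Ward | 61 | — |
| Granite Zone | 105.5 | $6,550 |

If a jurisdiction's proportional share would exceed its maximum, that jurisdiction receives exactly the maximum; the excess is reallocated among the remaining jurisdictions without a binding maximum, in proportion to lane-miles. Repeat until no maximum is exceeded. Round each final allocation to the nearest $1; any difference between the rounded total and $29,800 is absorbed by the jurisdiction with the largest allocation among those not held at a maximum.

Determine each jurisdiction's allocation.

Combined lane-miles = 249.5.
Pro-rata shares before constraints: Lower Township 9,913.43; Harbor Ward 7,285.77; Granite Zone 12,600.80.
Held at cap: Granite Zone ($6,550); balance $23,250 reallocated over remaining lane-miles 144.
Shares after redistribution: Lower Township 13,401.04 → $13,401; Harbor Ward 9,848.96 → $9,849.

Lower Township: $13,401 | Harbor Ward: $9,849 | Granite Zone: $6,550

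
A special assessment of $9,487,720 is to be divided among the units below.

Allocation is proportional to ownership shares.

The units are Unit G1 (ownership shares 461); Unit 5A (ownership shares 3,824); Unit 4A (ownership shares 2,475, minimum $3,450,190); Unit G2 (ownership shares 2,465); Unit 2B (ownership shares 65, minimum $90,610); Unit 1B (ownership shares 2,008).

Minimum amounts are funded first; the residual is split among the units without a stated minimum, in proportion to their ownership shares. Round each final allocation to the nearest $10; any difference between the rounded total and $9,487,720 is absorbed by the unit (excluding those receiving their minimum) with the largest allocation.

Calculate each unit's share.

Unit G1: $313,030; Unit 5A: $2,596,600; Unit 4A: $3,450,190; Unit G2: $1,673,800; Unit 2B: $90,610; Unit 1B: $1,363,490

Guaranteed amounts: Unit 4A $3,450,190; Unit 2B $90,610. Residual $5,946,920.
Residual split over remaining ownership shares 8,758: Unit G1 313,031.53 → $313,030; Unit 5A 2,596,599.92 → $2,596,600; Unit G2 1,673,801.99 → $1,673,800; Unit 1B 1,363,486.57 → $1,363,490.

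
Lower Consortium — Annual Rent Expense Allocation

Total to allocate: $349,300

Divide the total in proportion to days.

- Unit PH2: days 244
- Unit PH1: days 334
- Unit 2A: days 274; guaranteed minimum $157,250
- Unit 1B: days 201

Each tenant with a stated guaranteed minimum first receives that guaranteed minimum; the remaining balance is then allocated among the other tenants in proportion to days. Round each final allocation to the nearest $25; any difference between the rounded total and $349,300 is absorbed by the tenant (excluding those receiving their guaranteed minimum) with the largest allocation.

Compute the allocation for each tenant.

Guaranteed amounts: Unit 2A $157,250. Balance $192,050.
Balance split over remaining days 779: Unit PH2 60,154.30 → $60,150; Unit PH1 82,342.36 → $82,350; Unit 1B 49,553.34 → $49,550.

Unit PH2: $60,150 | Unit PH1: $82,350 | Unit 2A: $157,250 | Unit 1B: $49,550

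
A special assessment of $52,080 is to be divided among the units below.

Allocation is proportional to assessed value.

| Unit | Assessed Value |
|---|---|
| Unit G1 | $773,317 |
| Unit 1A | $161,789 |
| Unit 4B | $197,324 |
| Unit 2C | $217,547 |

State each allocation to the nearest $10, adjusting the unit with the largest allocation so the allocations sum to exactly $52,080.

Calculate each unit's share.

Sum of assessed value: 1,349,977.
Proportional shares: Unit G1 773,317/1,349,977 × $52,080 = 29,833.36; Unit 1A 161,789/1,349,977 × $52,080 = 6,241.57; Unit 4B 197,324/1,349,977 × $52,080 = 7,612.45; Unit 2C 217,547/1,349,977 × $52,080 = 8,392.62.
At nearest $10: Unit G1 $29,830; Unit 1A $6,240; Unit 4B $7,610; Unit 2C $8,390. Sum = $52,070.
Difference $52,080 − $52,070 = +$10 applied to largest allocation (Unit G1): Unit G1 becomes $29,840.

Unit G1: $29,840 · Unit 1A: $6,240 · Unit 4B: $7,610 · Unit 2C: $8,390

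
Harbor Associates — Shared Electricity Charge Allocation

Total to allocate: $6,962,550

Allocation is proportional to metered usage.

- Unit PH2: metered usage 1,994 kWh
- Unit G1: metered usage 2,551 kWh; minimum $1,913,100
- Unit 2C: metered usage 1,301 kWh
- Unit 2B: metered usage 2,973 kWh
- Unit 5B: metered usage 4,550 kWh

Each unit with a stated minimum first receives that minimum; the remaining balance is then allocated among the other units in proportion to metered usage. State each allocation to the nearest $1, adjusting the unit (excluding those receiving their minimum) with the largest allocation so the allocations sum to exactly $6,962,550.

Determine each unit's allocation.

Unit PH2: $930,727 | Unit G1: $1,913,100 | Unit 2C: $607,260 | Unit 2B: $1,387,689 | Unit 5B: $2,123,774

Fund the minimums — Unit G1 $1,913,100. Remaining pool $5,049,450.
Remaining pool split over remaining metered usage 10,818: Unit PH2 930,726.87 → $930,727; Unit 2C 607,259.61 → $607,260; Unit 2B 1,387,688.56 → $1,387,689; Unit 5B 2,123,774.96 → $2,123,775.
Rounding difference −$1 applied to Unit 5B → $2,123,774.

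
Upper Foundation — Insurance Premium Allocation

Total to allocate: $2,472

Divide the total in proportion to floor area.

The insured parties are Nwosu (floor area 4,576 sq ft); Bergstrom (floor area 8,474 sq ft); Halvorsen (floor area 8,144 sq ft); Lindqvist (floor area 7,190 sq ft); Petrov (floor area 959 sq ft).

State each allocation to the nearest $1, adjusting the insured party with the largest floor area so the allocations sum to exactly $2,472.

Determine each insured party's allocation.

Combined floor area = 29,343.
Proportional shares: Nwosu 4,576/29,343 × $2,472 = 385.505; Bergstrom 8,474/29,343 × $2,472 = 713.89; Halvorsen 8,144/29,343 × $2,472 = 686.09; Lindqvist 7,190/29,343 × $2,472 = 605.72; Petrov 959/29,343 × $2,472 = 80.79.
After rounding ($1): Nwosu $386; Bergstrom $714; Halvorsen $686; Lindqvist $606; Petrov $81. Sum = $2,473.
Difference $2,472 − $2,473 = −$1 applied to largest floor area (Bergstrom): Bergstrom becomes $713.

Nwosu: $386 | Bergstrom: $713 | Halvorsen: $686 | Lindqvist: $606 | Petrov: $81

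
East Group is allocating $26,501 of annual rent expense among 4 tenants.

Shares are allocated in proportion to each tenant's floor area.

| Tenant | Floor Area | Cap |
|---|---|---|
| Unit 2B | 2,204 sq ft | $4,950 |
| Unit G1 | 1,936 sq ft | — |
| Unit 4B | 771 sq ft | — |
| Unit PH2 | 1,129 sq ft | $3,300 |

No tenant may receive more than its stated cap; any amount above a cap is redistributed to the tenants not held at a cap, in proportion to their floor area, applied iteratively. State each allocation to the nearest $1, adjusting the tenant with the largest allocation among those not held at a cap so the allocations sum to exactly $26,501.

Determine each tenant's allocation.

Unit 2B: $4,950; Unit G1: $13,053; Unit 4B: $5,198; Unit PH2: $3,300

Combined floor area = 6,040.
Unconstrained shares: Unit 2B 9,670.23; Unit G1 8,494.36; Unit 4B 3,382.83; Unit PH2 4,953.58.
Cap binds for Unit 2B ($4,950), Unit PH2 ($3,300); balance $18,251 reallocated over remaining floor area 2,707.
Shares after redistribution: Unit G1 13,052.80 → $13,053; Unit 4B 5,198.20 → $5,198.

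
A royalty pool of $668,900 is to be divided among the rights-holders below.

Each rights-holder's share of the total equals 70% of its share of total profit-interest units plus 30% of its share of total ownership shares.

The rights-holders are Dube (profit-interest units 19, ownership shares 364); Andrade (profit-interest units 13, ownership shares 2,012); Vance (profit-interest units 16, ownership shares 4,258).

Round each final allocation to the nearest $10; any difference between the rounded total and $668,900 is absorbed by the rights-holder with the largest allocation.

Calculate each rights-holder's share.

Totals — profit-interest units 48, ownership shares 6,634.
Blended shares (70% profit-interest units + 30% ownership shares): Dube 0.2935; Andrade 0.2806; Vance 0.4259.
Raw shares: Dube 196,351.58; Andrade 187,672.71; Vance 284,875.71.
After rounding ($10): Dube $196,350; Andrade $187,670; Vance $284,880. Sum = $668,900.
Rounded total matches; no reconciliation needed.

Dube: $196,350; Andrade: $187,670; Vance: $284,880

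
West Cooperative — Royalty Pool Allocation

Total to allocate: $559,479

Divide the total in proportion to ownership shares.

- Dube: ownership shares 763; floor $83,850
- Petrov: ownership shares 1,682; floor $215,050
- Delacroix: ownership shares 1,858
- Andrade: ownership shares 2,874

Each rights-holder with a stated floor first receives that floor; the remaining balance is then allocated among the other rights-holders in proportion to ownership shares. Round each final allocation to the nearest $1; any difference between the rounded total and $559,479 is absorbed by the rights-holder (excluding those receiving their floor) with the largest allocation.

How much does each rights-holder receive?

Guaranteed amounts: Dube $83,850; Petrov $215,050. Residual $260,579.
Residual split over remaining ownership shares 4,732: Delacroix 102,315.25 → $102,315; Andrade 158,263.75 → $158,264.

Dube: $83,850; Petrov: $215,050; Delacroix: $102,315; Andrade: $158,264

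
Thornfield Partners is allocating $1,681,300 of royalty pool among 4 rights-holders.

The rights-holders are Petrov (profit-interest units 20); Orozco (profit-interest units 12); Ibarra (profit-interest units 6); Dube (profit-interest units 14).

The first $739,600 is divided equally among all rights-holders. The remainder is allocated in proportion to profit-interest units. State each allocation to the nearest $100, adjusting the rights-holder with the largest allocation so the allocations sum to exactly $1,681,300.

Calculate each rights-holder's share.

First tranche $739,600 split equally: $184,900 each.
Remainder $941,700 by profit-interest units (total 52): Petrov 362,192.31 → $362,200; Orozco 217,315.38 → $217,300; Ibarra 108,657.69 → $108,700; Dube 253,534.62 → $253,500.
Totals: Petrov $184,900 + $362,200 = $547,100; Orozco $184,900 + $217,300 = $402,200; Ibarra $184,900 + $108,700 = $293,600; Dube $184,900 + $253,500 = $438,400.

Petrov: $547,100 · Orozco: $402,200 · Ibarra: $293,600 · Dube: $438,400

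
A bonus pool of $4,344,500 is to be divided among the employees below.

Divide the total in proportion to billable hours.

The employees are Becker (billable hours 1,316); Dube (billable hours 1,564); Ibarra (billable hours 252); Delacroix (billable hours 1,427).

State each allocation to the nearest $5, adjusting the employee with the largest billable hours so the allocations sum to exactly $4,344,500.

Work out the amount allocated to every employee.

Total billable hours = 1,316 + 1,564 + 252 + 1,427 = 4,559.
Pro-rata amounts: Becker 1,254,082.47; Dube 1,490,414.13; Ibarra 240,143.45; Delacroix 1,359,859.95.
After rounding ($5): Becker $1,254,080; Dube $1,490,415; Ibarra $240,145; Delacroix $1,359,860. Sum = $4,344,500.
Sum already equals the total — no adjustment.

Becker: $1,254,080; Dube: $1,490,415; Ibarra: $240,145; Delacroix: $1,359,860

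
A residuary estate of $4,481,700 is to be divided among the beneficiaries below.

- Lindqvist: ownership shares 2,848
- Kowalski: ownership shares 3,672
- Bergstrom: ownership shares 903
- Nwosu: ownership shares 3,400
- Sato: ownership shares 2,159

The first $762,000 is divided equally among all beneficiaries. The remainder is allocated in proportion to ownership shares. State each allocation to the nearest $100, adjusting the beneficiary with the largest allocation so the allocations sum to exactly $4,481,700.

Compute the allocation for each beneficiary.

Lindqvist: $968,400 · Kowalski: $1,204,600 · Bergstrom: $411,100 · Nwosu: $1,126,600 · Sato: $771,000

$762,000 shared equally gives $152,400 per beneficiary.
Remainder $3,719,700 by ownership shares (total 12,982): Lindqvist 816,030.32 → $816,000; Kowalski 1,052,128.98 → $1,052,100; Bergstrom 258,734.33 → $258,700; Nwosu 974,193.50 → $974,200; Sato 618,612.87 → $618,600.
Rounding difference +$100 on remainder applied to Kowalski.
Totals: Lindqvist $152,400 + $816,000 = $968,400; Kowalski $152,400 + $1,052,200 = $1,204,600; Bergstrom $152,400 + $258,700 = $411,100; Nwosu $152,400 + $974,200 = $1,126,600; Sato $152,400 + $618,600 = $771,000.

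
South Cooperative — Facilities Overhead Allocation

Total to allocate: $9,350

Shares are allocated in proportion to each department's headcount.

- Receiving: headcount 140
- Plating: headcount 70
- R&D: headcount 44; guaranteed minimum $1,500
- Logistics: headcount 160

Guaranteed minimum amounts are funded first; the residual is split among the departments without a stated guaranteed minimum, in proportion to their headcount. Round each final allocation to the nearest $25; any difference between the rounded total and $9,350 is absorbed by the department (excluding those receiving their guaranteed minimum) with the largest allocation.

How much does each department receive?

Receiving: $2,975; Plating: $1,475; R&D: $1,500; Logistics: $3,400

Fund the minimums — R&D $1,500. Remaining pool $7,850.
Remaining pool split over remaining headcount 370: Receiving 2,970.27 → $2,975; Plating 1,485.14 → $1,475; Logistics 3,394.59 → $3,400.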